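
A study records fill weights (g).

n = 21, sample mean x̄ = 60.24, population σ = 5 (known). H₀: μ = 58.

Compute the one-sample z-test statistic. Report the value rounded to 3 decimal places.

SE = σ/√n = 5/√21 = 1.0911
z = (x̄−μ₀)/SE = (60.24−58)/1.0911 = 2.0530

test statistic = 2.053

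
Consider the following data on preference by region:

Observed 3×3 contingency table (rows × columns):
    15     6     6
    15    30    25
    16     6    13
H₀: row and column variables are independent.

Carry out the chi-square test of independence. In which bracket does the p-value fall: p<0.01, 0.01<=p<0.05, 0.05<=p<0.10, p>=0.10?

p-value bracket: p<0.01

Row totals [27, 70, 35], col totals [46, 42, 44], n=132
χ² = (15−9.41)²/9.41 + (6−8.59)²/8.59 + (6−9.00)²/9.00 + (15−24.39)²/24.39 + (30−22.27)²/22.27 + (25−23.33)²/23.33 + (16−12.20)²/12.20 + (6−11.14)²/11.14 + (13−11.67)²/11.67 = 15.2282
df = 4
p-value (upper-tail) = 0.00425
→ bracket: p<0.01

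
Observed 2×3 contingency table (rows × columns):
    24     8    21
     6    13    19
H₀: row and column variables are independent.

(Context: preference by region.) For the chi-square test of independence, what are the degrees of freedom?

degrees of freedom = 2

df = (r−1)(c−1) = (2−1)·(3−1) = 2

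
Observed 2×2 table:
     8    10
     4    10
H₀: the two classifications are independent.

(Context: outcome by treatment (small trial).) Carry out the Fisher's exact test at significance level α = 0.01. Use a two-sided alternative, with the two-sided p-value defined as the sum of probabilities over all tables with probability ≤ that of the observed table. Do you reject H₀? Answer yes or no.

reject H₀: no

Margins: r₁=18, r₂=14, c₁=12, c₂=20, n=32
p_obs = C(18,8)·C(14,4)/C(32,12); sum pmf over tables with pmf ≤ p_obs
p-value (two-sided) = 0.47093
At α=0.01: p ≥ α → fail to reject H₀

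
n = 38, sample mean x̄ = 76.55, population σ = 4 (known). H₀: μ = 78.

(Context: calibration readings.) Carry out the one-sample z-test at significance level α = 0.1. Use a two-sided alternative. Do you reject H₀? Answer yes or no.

reject H₀: yes

SE = σ/√n = 4/√38 = 0.6489
z = (x̄−μ₀)/SE = (76.55−78)/0.6489 = -2.2346
p-value (two-sided) = 0.02544
At α=0.1: p < α → reject H₀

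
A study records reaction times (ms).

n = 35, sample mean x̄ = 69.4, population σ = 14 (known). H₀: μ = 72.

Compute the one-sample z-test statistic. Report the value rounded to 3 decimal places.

SE = σ/√n = 14/√35 = 2.3664
z = (x̄−μ₀)/SE = (69.4−72)/2.3664 = -1.0987

test statistic = -1.099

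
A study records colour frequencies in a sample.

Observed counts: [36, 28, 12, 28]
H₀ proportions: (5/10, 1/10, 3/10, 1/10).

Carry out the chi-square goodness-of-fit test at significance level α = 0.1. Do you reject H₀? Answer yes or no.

reject H₀: yes

n = 104; E_i = n·p_i = [52.00, 10.40, 31.20, 10.40]
χ² = (36−52.00)²/52.00 + (28−10.40)²/10.40 + (12−31.20)²/31.20 + (28−10.40)²/10.40 = 76.3077
df = 3
p-value (upper-tail) = 0.00000
At α=0.1: p < α → reject H₀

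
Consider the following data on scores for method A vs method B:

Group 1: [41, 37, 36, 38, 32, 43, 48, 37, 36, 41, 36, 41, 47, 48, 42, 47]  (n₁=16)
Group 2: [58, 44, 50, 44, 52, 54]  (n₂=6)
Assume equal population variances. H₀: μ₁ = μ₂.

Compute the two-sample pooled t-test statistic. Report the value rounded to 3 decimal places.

test statistic = -3.958

x̄₁=40.625, s₁=4.965, n₁=16
x̄₂=50.333, s₂=5.574, n₂=6
s_p² = [15·4.965² + 5·5.574²]/20 = 26.2542
SE = √(s_p²·(1/16+1/6)) = 2.4529
t = (40.625−50.333)/2.4529 = -3.9579
df = 20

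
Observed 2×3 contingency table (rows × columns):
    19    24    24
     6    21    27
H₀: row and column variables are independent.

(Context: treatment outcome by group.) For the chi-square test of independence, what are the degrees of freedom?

df = (r−1)(c−1) = (2−1)·(3−1) = 2

degrees of freedom = 2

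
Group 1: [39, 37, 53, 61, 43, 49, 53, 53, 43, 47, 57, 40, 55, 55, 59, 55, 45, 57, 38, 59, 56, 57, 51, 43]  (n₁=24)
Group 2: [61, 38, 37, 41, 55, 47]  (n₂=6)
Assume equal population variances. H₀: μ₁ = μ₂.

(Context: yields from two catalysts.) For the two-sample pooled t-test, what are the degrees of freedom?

df = n₁ + n₂ − 2 = 24 + 6 − 2 = 28

degrees of freedom = 28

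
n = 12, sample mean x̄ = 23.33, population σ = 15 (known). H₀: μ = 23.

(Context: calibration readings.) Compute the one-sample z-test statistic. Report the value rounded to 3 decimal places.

test statistic = 0.076

SE = σ/√n = 15/√12 = 4.3301
z = (x̄−μ₀)/SE = (23.33−23)/4.3301 = 0.0762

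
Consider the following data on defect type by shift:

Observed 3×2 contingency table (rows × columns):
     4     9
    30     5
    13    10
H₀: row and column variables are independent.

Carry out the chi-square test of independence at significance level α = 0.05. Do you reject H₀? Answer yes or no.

Row totals [13, 35, 23], col totals [47, 24], n=71
χ² = (4−8.61)²/8.61 + (9−4.39)²/4.39 + (30−23.17)²/23.17 + (5−11.83)²/11.83 + (13−15.23)²/15.23 + (10−7.77)²/7.77 = 14.2122
df = 2
p-value (upper-tail) = 0.00082
At α=0.05: p < α → reject H₀

reject H₀: yes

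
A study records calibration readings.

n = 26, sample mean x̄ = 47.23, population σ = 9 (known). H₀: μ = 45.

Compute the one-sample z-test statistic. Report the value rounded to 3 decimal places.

test statistic = 1.263

SE = σ/√n = 9/√26 = 1.7650
z = (x̄−μ₀)/SE = (47.23−45)/1.7650 = 1.2634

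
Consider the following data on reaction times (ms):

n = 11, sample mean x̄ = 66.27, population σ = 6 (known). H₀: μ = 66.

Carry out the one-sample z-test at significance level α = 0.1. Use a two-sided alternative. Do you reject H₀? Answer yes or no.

reject H₀: no

SE = σ/√n = 6/√11 = 1.8091
z = (x̄−μ₀)/SE = (66.27−66)/1.8091 = 0.1492
p-value (two-sided) = 0.88136
At α=0.1: p ≥ α → fail to reject H₀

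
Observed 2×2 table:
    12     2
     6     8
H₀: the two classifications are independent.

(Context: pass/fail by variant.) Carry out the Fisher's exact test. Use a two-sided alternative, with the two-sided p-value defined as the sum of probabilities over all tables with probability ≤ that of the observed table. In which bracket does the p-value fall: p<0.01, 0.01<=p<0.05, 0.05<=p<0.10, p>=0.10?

p-value bracket: 0.01<=p<0.05

Margins: r₁=14, r₂=14, c₁=18, c₂=10, n=28
p_obs = C(14,12)·C(14,6)/C(28,18); sum pmf over tables with pmf ≤ p_obs
p-value (two-sided) = 0.04607
→ bracket: 0.01<=p<0.05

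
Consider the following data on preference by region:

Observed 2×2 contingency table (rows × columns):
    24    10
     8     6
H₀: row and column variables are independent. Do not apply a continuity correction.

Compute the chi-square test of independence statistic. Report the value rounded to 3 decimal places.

test statistic = 0.807

Row totals [34, 14], col totals [32, 16], n=48
χ² = (24−22.67)²/22.67 + (10−11.33)²/11.33 + (8−9.33)²/9.33 + (6−4.67)²/4.67 = 0.8067
df = 1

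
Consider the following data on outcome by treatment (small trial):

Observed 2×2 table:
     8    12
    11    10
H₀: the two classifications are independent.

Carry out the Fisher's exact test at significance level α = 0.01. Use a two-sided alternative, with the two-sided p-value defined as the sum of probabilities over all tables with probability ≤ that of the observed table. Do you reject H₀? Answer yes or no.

reject H₀: no

Margins: r₁=20, r₂=21, c₁=19, c₂=22, n=41
p_obs = C(20,8)·C(21,11)/C(41,19); sum pmf over tables with pmf ≤ p_obs
p-value (two-sided) = 0.53590
At α=0.01: p ≥ α → fail to reject H₀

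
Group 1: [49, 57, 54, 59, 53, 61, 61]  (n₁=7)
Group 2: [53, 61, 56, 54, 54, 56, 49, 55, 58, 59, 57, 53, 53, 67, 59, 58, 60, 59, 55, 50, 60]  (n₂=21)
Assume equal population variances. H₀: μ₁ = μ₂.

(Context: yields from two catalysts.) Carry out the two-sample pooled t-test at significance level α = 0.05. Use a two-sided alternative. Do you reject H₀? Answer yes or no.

reject H₀: no

x̄₁=56.286, s₁=4.499, n₁=7
x̄₂=56.476, s₂=4.070, n₂=21
s_p² = [6·4.499² + 20·4.070²]/26 = 17.4103
SE = √(s_p²·(1/7+1/21)) = 1.8211
t = (56.286−56.476)/1.8211 = -0.1046
df = 26
p-value (two-sided) = 0.91750
At α=0.05: p ≥ α → fail to reject H₀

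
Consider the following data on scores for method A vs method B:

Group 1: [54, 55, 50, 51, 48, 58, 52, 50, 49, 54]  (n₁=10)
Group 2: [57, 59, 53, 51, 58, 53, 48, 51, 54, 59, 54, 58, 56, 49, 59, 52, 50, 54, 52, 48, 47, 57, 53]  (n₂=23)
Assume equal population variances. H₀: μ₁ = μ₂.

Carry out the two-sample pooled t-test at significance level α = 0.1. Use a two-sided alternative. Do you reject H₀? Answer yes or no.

x̄₁=52.100, s₁=3.107, n₁=10
x̄₂=53.565, s₂=3.788, n₂=23
s_p² = [9·3.107² + 22·3.788²]/31 = 12.9856
SE = √(s_p²·(1/10+1/23)) = 1.3650
t = (52.100−53.565)/1.3650 = -1.0734
df = 31
p-value (two-sided) = 0.29136
At α=0.1: p ≥ α → fail to reject H₀

reject H₀: no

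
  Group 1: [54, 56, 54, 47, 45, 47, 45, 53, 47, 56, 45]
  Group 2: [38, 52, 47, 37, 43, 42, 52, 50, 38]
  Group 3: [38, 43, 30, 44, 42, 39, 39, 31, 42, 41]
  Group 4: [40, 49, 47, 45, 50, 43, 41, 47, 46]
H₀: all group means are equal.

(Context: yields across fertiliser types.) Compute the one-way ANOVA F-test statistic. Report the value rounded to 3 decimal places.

test statistic = 9.147

Group means [49.91, 44.33, 38.90, 45.33], grand mean 44.744
SSB = Σnᵢ(x̄ᵢ−x̄)² = 639.627; SSW = ΣΣ(x−x̄ᵢ)² = 815.809
MSB = 639.627/3 = 213.2089; MSW = 815.809/35 = 23.3088
F = MSB/MSW = 9.1471
df = (3, 35)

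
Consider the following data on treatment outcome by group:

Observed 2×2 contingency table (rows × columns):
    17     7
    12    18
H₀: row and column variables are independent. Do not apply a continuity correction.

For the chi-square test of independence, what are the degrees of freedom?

degrees of freedom = 1

df = (r−1)(c−1) = (2−1)·(2−1) = 1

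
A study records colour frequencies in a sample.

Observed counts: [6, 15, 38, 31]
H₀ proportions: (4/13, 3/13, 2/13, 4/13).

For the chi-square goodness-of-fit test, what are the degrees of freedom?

df = k − 1 = 4 − 1 = 3

degrees of freedom = 3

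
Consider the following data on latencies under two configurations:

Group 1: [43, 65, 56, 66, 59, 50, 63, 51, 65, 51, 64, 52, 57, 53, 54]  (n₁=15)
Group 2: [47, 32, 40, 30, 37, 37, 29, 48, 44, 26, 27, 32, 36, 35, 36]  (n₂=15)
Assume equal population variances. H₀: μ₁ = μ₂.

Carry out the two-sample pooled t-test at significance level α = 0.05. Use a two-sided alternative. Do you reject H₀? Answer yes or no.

reject H₀: yes

x̄₁=56.600, s₁=6.885, n₁=15
x̄₂=35.733, s₂=6.787, n₂=15
s_p² = [14·6.885² + 14·6.787²]/28 = 46.7333
SE = √(s_p²·(1/15+1/15)) = 2.4962
t = (56.600−35.733)/2.4962 = 8.3593
df = 28
p-value (two-sided) = 0.00000
At α=0.05: p < α → reject H₀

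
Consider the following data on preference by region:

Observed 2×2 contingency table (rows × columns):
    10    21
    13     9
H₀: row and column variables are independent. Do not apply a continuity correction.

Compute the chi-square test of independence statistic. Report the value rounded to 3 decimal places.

Row totals [31, 22], col totals [23, 30], n=53
χ² = (10−13.45)²/13.45 + (21−17.55)²/17.55 + (13−9.55)²/9.55 + (9−12.45)²/12.45 = 3.7718
df = 1

test statistic = 3.772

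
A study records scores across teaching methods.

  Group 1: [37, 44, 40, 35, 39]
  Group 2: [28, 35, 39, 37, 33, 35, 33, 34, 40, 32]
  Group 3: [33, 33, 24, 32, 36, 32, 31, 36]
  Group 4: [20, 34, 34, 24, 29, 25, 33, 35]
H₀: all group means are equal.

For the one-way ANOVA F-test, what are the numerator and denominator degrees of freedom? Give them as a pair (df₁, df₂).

k = 4 groups, N = 31 total
df = (k−1, N−k) = (4−1, 31−4) = (3, 27)

degrees of freedom = [3, 27]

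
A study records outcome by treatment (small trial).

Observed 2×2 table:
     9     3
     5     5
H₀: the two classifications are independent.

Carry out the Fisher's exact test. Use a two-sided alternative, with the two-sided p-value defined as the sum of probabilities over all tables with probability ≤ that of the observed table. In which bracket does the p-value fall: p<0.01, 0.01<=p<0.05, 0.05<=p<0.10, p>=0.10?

Margins: r₁=12, r₂=10, c₁=14, c₂=8, n=22
p_obs = C(12,9)·C(10,5)/C(22,14); sum pmf over tables with pmf ≤ p_obs
p-value (two-sided) = 0.37771
→ bracket: p>=0.10

p-value bracket: p>=0.10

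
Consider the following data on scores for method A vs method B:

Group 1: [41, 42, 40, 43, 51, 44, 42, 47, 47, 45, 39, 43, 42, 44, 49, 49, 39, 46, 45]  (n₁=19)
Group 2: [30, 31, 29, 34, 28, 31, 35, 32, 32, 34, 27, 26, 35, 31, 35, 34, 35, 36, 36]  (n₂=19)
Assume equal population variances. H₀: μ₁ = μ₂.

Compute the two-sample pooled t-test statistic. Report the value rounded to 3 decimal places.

test statistic = 11.270

x̄₁=44.105, s₁=3.430, n₁=19
x̄₂=32.158, s₂=3.096, n₂=19
s_p² = [18·3.430² + 18·3.096²]/36 = 10.6754
SE = √(s_p²·(1/19+1/19)) = 1.0601
t = (44.105−32.158)/1.0601 = 11.2704
df = 36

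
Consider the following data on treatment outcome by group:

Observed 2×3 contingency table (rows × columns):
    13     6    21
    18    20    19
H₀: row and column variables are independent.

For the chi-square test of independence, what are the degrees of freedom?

degrees of freedom = 2

df = (r−1)(c−1) = (2−1)·(3−1) = 2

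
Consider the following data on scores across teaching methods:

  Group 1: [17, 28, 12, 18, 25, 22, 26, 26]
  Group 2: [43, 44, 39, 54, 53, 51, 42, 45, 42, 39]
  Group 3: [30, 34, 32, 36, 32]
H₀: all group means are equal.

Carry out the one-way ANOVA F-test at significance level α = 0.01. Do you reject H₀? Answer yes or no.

reject H₀: yes

Group means [21.75, 45.20, 32.80], grand mean 34.348
SSB = Σnᵢ(x̄ᵢ−x̄)² = 2459.317; SSW = ΣΣ(x−x̄ᵢ)² = 513.900
MSB = 2459.317/2 = 1229.6587; MSW = 513.900/20 = 25.6950
F = MSB/MSW = 47.8560
df = (2, 20)
p-value (upper-tail) = 0.00000
At α=0.01: p < α → reject H₀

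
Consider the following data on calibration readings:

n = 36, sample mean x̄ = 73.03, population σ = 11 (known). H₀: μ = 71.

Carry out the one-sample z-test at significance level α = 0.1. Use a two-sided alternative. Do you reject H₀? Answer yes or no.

SE = σ/√n = 11/√36 = 1.8333
z = (x̄−μ₀)/SE = (73.03−71)/1.8333 = 1.1073
p-value (two-sided) = 0.26818
At α=0.1: p ≥ α → fail to reject H₀

reject H₀: no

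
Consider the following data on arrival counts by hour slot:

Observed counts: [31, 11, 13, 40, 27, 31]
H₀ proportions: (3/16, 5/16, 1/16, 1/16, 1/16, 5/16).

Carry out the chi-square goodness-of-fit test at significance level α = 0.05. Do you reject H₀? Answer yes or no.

reject H₀: yes

n = 153; E_i = n·p_i = [28.69, 47.81, 9.56, 9.56, 9.56, 47.81]
χ² = (31−28.69)²/28.69 + (11−47.81)²/47.81 + (13−9.56)²/9.56 + (40−9.56)²/9.56 + (27−9.56)²/9.56 + (31−47.81)²/47.81 = 164.3577
df = 5
p-value (upper-tail) = 0.00000
At α=0.05: p < α → reject H₀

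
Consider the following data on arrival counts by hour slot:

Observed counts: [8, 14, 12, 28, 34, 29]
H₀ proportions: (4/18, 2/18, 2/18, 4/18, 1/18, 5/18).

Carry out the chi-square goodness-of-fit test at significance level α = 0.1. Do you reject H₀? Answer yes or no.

reject H₀: yes

n = 125; E_i = n·p_i = [27.78, 13.89, 13.89, 27.78, 6.94, 34.72]
χ² = (8−27.78)²/27.78 + (14−13.89)²/13.89 + (12−13.89)²/13.89 + (28−27.78)²/27.78 + (34−6.94)²/6.94 + (29−34.72)²/34.72 = 120.6928
df = 5
p-value (upper-tail) = 0.00000
At α=0.1: p < α → reject H₀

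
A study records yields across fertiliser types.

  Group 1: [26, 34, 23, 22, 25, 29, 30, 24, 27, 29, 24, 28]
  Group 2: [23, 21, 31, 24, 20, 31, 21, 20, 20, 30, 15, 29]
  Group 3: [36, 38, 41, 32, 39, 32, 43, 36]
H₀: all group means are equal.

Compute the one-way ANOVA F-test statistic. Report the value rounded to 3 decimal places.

test statistic = 23.931

Group means [26.75, 23.75, 37.12], grand mean 28.219
SSB = Σnᵢ(x̄ᵢ−x̄)² = 900.094; SSW = ΣΣ(x−x̄ᵢ)² = 545.375
MSB = 900.094/2 = 450.0469; MSW = 545.375/29 = 18.8060
F = MSB/MSW = 23.9310
df = (2, 29)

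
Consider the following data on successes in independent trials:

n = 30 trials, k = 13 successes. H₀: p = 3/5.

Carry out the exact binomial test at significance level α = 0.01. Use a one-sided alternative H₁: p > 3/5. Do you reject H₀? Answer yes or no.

Exact binomial: n=30, k=13, p₀=3/5=0.6000
P(X≥13) from Σ C(n,i)·p₀^i·(1−p₀)^(n−i)
p-value (one-sided, H₁ greater) = 0.97876
At α=0.01: p ≥ α → fail to reject H₀

reject H₀: no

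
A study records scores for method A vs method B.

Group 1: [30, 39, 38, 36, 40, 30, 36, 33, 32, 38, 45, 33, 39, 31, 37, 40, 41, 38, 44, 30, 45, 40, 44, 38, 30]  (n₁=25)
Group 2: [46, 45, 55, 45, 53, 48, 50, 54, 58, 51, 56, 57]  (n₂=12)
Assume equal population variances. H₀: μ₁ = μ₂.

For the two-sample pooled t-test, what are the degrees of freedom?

df = n₁ + n₂ − 2 = 25 + 12 − 2 = 35

degrees of freedom = 35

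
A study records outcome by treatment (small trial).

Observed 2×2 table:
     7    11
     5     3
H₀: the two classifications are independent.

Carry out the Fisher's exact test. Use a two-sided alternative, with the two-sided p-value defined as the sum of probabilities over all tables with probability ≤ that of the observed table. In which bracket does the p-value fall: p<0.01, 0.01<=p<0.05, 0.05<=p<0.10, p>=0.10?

Margins: r₁=18, r₂=8, c₁=12, c₂=14, n=26
p_obs = C(18,7)·C(8,5)/C(26,12); sum pmf over tables with pmf ≤ p_obs
p-value (two-sided) = 0.40092
→ bracket: p>=0.10

p-value bracket: p>=0.10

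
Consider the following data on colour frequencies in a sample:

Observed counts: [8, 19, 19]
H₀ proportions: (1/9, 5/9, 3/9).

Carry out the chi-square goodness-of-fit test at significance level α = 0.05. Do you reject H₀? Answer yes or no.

n = 46; E_i = n·p_i = [5.11, 25.56, 15.33]
χ² = (8−5.11)²/5.11 + (19−25.56)²/25.56 + (19−15.33)²/15.33 = 4.1913
df = 2
p-value (upper-tail) = 0.12299
At α=0.05: p ≥ α → fail to reject H₀

reject H₀: no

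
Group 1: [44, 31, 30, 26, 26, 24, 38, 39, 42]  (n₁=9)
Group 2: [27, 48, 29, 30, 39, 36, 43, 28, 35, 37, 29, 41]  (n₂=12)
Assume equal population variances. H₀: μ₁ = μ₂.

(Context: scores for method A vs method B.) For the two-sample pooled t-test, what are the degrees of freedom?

degrees of freedom = 19

df = n₁ + n₂ − 2 = 9 + 12 − 2 = 19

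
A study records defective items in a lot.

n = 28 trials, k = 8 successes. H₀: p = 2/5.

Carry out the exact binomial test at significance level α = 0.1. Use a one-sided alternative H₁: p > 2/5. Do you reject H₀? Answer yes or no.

reject H₀: no

Exact binomial: n=28, k=8, p₀=2/5=0.4000
P(X≥8) from Σ C(n,i)·p₀^i·(1−p₀)^(n−i)
p-value (one-sided, H₁ greater) = 0.92599
At α=0.1: p ≥ α → fail to reject H₀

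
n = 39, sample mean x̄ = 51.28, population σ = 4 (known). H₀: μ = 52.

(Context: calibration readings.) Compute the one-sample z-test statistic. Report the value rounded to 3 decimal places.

SE = σ/√n = 4/√39 = 0.6405
z = (x̄−μ₀)/SE = (51.28−52)/0.6405 = -1.1241

test statistic = -1.124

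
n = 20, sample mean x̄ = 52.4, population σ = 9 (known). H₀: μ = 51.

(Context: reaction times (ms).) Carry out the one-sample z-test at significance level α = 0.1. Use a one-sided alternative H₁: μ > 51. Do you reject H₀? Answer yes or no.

reject H₀: no

SE = σ/√n = 9/√20 = 2.0125
z = (x̄−μ₀)/SE = (52.4−51)/2.0125 = 0.6957
p-value (one-sided, H₁ greater) = 0.24332
At α=0.1: p ≥ α → fail to reject H₀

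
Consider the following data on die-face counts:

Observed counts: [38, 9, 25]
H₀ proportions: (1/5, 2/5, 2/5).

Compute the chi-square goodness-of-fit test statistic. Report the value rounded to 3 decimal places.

test statistic = 52.792

n = 72; E_i = n·p_i = [14.40, 28.80, 28.80]
χ² = (38−14.40)²/14.40 + (9−28.80)²/28.80 + (25−28.80)²/28.80 = 52.7917
df = 2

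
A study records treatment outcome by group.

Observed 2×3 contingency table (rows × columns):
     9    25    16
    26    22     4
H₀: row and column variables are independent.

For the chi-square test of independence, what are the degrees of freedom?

df = (r−1)(c−1) = (2−1)·(3−1) = 2

degrees of freedom = 2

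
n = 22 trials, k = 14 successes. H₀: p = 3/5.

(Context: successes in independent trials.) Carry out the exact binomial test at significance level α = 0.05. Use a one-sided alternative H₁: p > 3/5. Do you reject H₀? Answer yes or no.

reject H₀: no

Exact binomial: n=22, k=14, p₀=3/5=0.6000
P(X≥14) from Σ C(n,i)·p₀^i·(1−p₀)^(n−i)
p-value (one-sided, H₁ greater) = 0.45405
At α=0.05: p ≥ α → fail to reject H₀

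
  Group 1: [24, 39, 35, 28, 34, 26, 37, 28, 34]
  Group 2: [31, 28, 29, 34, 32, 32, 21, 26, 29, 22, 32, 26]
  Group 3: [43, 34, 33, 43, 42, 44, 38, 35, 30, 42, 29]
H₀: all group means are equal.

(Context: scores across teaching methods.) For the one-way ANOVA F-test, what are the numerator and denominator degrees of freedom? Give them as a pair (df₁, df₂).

degrees of freedom = [2, 29]

k = 3 groups, N = 32 total
df = (k−1, N−k) = (3−1, 32−3) = (2, 29)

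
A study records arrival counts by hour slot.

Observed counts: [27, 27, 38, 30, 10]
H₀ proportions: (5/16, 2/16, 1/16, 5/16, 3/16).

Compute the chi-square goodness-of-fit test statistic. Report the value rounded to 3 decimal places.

n = 132; E_i = n·p_i = [41.25, 16.50, 8.25, 41.25, 24.75]
χ² = (27−41.25)²/41.25 + (27−16.50)²/16.50 + (38−8.25)²/8.25 + (30−41.25)²/41.25 + (10−24.75)²/24.75 = 130.7434
df = 4

test statistic = 130.743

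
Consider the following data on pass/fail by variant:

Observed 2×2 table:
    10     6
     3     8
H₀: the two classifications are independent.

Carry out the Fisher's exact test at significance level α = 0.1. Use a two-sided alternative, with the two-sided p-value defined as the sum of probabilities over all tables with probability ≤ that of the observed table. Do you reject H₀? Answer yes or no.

reject H₀: no

Margins: r₁=16, r₂=11, c₁=13, c₂=14, n=27
p_obs = C(16,10)·C(11,3)/C(27,13); sum pmf over tables with pmf ≤ p_obs
p-value (two-sided) = 0.12011
At α=0.1: p ≥ α → fail to reject H₀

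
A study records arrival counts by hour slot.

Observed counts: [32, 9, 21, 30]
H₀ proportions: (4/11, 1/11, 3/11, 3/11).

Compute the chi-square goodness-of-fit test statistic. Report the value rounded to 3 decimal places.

n = 92; E_i = n·p_i = [33.45, 8.36, 25.09, 25.09]
χ² = (32−33.45)²/33.45 + (9−8.36)²/8.36 + (21−25.09)²/25.09 + (30−25.09)²/25.09 = 1.7391
df = 3

test statistic = 1.739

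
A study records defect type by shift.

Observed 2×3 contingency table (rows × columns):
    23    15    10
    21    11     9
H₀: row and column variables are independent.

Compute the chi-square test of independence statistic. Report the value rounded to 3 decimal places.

test statistic = 0.210

Row totals [48, 41], col totals [44, 26, 19], n=89
χ² = (23−23.73)²/23.73 + (15−14.02)²/14.02 + (10−10.25)²/10.25 + (21−20.27)²/20.27 + (11−11.98)²/11.98 + (9−8.75)²/8.75 = 0.2097
df = 2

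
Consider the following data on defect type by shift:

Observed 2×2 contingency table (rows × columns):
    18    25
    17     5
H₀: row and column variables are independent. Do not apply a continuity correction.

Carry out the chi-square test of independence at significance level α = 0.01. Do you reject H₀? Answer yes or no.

reject H₀: yes

Row totals [43, 22], col totals [35, 30], n=65
χ² = (18−23.15)²/23.15 + (25−19.85)²/19.85 + (17−11.85)²/11.85 + (5−10.15)²/10.15 = 7.3438
df = 1
p-value (upper-tail) = 0.00673
At α=0.01: p < α → reject H₀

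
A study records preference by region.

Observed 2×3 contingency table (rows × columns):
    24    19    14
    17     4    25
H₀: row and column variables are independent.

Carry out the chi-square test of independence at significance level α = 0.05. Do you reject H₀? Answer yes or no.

Row totals [57, 46], col totals [41, 23, 39], n=103
χ² = (24−22.69)²/22.69 + (19−12.73)²/12.73 + (14−21.58)²/21.58 + (17−18.31)²/18.31 + (4−10.27)²/10.27 + (25−17.42)²/17.42 = 13.0544
df = 2
p-value (upper-tail) = 0.00146
At α=0.05: p < α → reject H₀

reject H₀: yes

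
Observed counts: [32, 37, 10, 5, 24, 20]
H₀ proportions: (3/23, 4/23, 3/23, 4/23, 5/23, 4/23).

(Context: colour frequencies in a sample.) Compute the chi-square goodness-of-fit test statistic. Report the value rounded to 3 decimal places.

n = 128; E_i = n·p_i = [16.70, 22.26, 16.70, 22.26, 27.83, 22.26]
χ² = (32−16.70)²/16.70 + (37−22.26)²/22.26 + (10−16.70)²/16.70 + (5−22.26)²/22.26 + (24−27.83)²/27.83 + (20−22.26)²/22.26 = 40.6128
df = 5

test statistic = 40.613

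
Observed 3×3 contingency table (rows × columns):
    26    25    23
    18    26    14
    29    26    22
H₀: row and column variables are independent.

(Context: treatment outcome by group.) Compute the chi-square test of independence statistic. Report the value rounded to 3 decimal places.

Row totals [74, 58, 77], col totals [73, 77, 59], n=209
χ² = (26−25.85)²/25.85 + (25−27.26)²/27.26 + (23−20.89)²/20.89 + (18−20.26)²/20.26 + (26−21.37)²/21.37 + (14−16.37)²/16.37 + (29−26.89)²/26.89 + (26−28.37)²/28.37 + (22−21.74)²/21.74 = 2.3673
df = 4

test statistic = 2.367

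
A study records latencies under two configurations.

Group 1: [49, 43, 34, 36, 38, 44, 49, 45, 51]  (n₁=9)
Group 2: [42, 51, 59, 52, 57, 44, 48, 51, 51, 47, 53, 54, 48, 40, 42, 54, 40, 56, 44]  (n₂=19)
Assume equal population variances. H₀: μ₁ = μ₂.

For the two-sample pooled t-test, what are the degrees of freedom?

degrees of freedom = 26

df = n₁ + n₂ − 2 = 9 + 19 − 2 = 26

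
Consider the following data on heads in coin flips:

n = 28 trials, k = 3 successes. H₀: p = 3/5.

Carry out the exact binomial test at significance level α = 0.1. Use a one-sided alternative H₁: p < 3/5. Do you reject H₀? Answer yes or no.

reject H₀: yes

Exact binomial: n=28, k=3, p₀=3/5=0.6000
P(X≤3) from Σ C(n,i)·p₀^i·(1−p₀)^(n−i)
p-value (one-sided, H₁ less) = 0.00000
At α=0.1: p < α → reject H₀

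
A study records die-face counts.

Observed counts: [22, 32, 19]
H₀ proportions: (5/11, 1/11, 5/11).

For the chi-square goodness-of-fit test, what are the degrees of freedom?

degrees of freedom = 2

df = k − 1 = 3 − 1 = 2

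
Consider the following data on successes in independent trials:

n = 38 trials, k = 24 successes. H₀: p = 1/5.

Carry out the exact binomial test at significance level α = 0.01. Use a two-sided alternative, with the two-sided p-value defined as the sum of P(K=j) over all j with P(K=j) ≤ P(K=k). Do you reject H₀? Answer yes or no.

reject H₀: yes

Exact binomial: n=38, k=24, p₀=1/5=0.2000
P(X=j) = C(n,j)·p₀^j·(1−p₀)^(n−j); p = Σ P(X=j) over j with P(X=j) ≤ P(X=24)
p-value (two-sided) = 0.00000
At α=0.01: p < α → reject H₀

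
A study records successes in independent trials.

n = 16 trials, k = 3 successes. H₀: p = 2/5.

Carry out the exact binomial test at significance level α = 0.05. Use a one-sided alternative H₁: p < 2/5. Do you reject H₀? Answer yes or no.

reject H₀: no

Exact binomial: n=16, k=3, p₀=2/5=0.4000
P(X≤3) from Σ C(n,i)·p₀^i·(1−p₀)^(n−i)
p-value (one-sided, H₁ less) = 0.06515
At α=0.05: p ≥ α → fail to reject H₀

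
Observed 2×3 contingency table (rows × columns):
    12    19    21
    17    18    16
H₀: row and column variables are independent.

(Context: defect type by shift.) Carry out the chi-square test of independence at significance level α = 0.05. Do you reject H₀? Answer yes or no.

reject H₀: no

Row totals [52, 51], col totals [29, 37, 37], n=103
χ² = (12−14.64)²/14.64 + (19−18.68)²/18.68 + (21−18.68)²/18.68 + (17−14.36)²/14.36 + (18−18.32)²/18.32 + (16−18.32)²/18.32 = 1.5552
df = 2
p-value (upper-tail) = 0.45951
At α=0.05: p ≥ α → fail to reject H₀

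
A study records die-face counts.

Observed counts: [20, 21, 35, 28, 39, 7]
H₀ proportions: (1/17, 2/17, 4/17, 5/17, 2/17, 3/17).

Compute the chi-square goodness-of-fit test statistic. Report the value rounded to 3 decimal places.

test statistic = 60.843

n = 150; E_i = n·p_i = [8.82, 17.65, 35.29, 44.12, 17.65, 26.47]
χ² = (20−8.82)²/8.82 + (21−17.65)²/17.65 + (35−35.29)²/35.29 + (28−44.12)²/44.12 + (39−17.65)²/17.65 + (7−26.47)²/26.47 = 60.8434
df = 5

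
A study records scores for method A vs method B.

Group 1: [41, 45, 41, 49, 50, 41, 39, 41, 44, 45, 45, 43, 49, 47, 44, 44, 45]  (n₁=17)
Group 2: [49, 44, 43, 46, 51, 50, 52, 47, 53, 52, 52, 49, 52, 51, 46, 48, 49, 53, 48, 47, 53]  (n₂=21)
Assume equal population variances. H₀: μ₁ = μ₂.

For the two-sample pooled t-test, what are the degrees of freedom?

degrees of freedom = 36

df = n₁ + n₂ − 2 = 17 + 21 − 2 = 36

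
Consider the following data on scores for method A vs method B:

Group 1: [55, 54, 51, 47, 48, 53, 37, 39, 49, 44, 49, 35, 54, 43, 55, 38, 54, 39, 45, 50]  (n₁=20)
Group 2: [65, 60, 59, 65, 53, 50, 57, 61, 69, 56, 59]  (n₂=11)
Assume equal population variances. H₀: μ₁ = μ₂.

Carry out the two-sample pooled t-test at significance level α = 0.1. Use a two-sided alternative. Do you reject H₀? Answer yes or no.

x̄₁=46.950, s₁=6.597, n₁=20
x̄₂=59.455, s₂=5.520, n₂=11
s_p² = [19·6.597² + 10·5.520²]/29 = 39.0234
SE = √(s_p²·(1/20+1/11)) = 2.3449
t = (46.950−59.455)/2.3449 = -5.3326
df = 29
p-value (two-sided) = 0.00001
At α=0.1: p < α → reject H₀

reject H₀: yes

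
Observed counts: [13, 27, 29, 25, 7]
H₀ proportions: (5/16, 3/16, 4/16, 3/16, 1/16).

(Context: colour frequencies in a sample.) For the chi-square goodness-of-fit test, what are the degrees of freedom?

degrees of freedom = 4

df = k − 1 = 5 − 1 = 4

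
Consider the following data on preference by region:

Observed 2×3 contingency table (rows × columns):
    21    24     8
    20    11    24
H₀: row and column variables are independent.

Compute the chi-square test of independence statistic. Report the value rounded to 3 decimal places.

Row totals [53, 55], col totals [41, 35, 32], n=108
χ² = (21−20.12)²/20.12 + (24−17.18)²/17.18 + (8−15.70)²/15.70 + (20−20.88)²/20.88 + (11−17.82)²/17.82 + (24−16.30)²/16.30 = 12.8203
df = 2

test statistic = 12.820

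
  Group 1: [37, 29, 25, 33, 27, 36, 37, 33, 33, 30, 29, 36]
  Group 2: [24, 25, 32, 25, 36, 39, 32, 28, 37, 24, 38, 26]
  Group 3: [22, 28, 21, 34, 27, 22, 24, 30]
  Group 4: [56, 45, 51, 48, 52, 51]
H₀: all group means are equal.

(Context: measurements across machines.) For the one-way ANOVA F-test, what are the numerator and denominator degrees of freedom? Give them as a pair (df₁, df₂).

k = 4 groups, N = 38 total
df = (k−1, N−k) = (4−1, 38−4) = (3, 34)

degrees of freedom = [3, 34]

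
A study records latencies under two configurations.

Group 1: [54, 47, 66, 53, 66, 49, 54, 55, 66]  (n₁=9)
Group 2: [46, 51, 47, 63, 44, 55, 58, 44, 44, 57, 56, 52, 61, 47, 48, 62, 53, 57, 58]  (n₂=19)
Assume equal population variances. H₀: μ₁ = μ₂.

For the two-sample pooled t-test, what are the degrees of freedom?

df = n₁ + n₂ − 2 = 9 + 19 − 2 = 26

degrees of freedom = 26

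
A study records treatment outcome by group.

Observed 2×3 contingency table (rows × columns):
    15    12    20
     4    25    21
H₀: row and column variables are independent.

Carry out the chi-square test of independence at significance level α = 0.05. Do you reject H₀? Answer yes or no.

Row totals [47, 50], col totals [19, 37, 41], n=97
χ² = (15−9.21)²/9.21 + (12−17.93)²/17.93 + (20−19.87)²/19.87 + (4−9.79)²/9.79 + (25−19.07)²/19.07 + (21−21.13)²/21.13 = 10.8780
df = 2
p-value (upper-tail) = 0.00434
At α=0.05: p < α → reject H₀

reject H₀: yes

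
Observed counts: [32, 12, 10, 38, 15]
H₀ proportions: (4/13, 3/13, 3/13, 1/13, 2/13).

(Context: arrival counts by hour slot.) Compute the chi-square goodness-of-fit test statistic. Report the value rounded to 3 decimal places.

n = 107; E_i = n·p_i = [32.92, 24.69, 24.69, 8.23, 16.46]
χ² = (32−32.92)²/32.92 + (12−24.69)²/24.69 + (10−24.69)²/24.69 + (38−8.23)²/8.23 + (15−16.46)²/16.46 = 123.0919
df = 4

test statistic = 123.092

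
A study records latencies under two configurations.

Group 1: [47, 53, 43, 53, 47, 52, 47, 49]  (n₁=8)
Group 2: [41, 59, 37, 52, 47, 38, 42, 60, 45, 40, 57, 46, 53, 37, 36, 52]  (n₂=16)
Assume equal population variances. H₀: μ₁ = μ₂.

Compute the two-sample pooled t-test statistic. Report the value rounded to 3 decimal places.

x̄₁=48.875, s₁=3.563, n₁=8
x̄₂=46.375, s₂=8.205, n₂=16
s_p² = [7·3.563² + 15·8.205²]/22 = 49.9375
SE = √(s_p²·(1/8+1/16)) = 3.0599
t = (48.875−46.375)/3.0599 = 0.8170
df = 22

test statistic = 0.817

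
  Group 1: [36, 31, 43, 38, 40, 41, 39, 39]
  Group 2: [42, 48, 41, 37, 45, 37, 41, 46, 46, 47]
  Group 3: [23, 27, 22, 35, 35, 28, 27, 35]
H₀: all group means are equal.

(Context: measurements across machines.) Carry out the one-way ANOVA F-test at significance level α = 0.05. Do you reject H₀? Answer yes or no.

Group means [38.38, 43.00, 29.00], grand mean 37.269
SSB = Σnᵢ(x̄ᵢ−x̄)² = 885.240; SSW = ΣΣ(x−x̄ᵢ)² = 437.875
MSB = 885.240/2 = 442.6202; MSW = 437.875/23 = 19.0380
F = MSB/MSW = 23.2492
df = (2, 23)
p-value (upper-tail) = 0.00000
At α=0.05: p < α → reject H₀

reject H₀: yes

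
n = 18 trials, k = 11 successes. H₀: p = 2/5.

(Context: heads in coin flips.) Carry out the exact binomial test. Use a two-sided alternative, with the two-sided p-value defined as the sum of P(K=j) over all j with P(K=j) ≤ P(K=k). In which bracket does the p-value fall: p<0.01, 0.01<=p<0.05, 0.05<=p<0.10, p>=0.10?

p-value bracket: 0.05<=p<0.10

Exact binomial: n=18, k=11, p₀=2/5=0.4000
P(X=j) = C(n,j)·p₀^j·(1−p₀)^(n−j); p = Σ P(X=j) over j with P(X=j) ≤ P(X=11)
p-value (two-sided) = 0.09043
→ bracket: 0.05<=p<0.10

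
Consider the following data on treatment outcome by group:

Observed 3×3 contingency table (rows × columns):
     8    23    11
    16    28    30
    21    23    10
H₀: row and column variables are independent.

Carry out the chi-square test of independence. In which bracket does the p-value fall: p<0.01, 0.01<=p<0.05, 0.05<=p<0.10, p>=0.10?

p-value bracket: 0.01<=p<0.05

Row totals [42, 74, 54], col totals [45, 74, 51], n=170
χ² = (8−11.12)²/11.12 + (23−18.28)²/18.28 + (11−12.60)²/12.60 + (16−19.59)²/19.59 + (28−32.21)²/32.21 + (30−22.20)²/22.20 + (21−14.29)²/14.29 + (23−23.51)²/23.51 + (10−16.20)²/16.20 = 11.7730
df = 4
p-value (upper-tail) = 0.01912
→ bracket: 0.01<=p<0.05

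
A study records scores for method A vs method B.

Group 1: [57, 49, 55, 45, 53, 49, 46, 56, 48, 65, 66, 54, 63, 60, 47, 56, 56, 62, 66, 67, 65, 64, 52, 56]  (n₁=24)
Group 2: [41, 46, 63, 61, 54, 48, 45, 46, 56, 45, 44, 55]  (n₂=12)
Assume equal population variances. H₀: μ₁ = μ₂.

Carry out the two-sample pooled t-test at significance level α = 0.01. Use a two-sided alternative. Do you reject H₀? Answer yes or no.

reject H₀: no

x̄₁=56.542, s₁=7.028, n₁=24
x̄₂=50.333, s₂=7.190, n₂=12
s_p² = [23·7.028² + 11·7.190²]/34 = 50.1360
SE = √(s_p²·(1/24+1/12)) = 2.5034
t = (56.542−50.333)/2.5034 = 2.4800
df = 34
p-value (two-sided) = 0.01825
At α=0.01: p ≥ α → fail to reject H₀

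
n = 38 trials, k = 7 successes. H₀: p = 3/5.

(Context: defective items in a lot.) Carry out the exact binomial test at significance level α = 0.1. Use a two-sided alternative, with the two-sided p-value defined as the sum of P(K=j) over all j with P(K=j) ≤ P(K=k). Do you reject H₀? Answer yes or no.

reject H₀: yes

Exact binomial: n=38, k=7, p₀=3/5=0.6000
P(X=j) = C(n,j)·p₀^j·(1−p₀)^(n−j); p = Σ P(X=j) over j with P(X=j) ≤ P(X=7)
p-value (two-sided) = 0.00000
At α=0.1: p < α → reject H₀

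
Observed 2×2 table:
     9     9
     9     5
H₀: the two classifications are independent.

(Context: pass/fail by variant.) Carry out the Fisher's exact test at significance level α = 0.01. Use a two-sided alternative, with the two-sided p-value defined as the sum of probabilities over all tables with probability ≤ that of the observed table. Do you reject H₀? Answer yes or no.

Margins: r₁=18, r₂=14, c₁=18, c₂=14, n=32
p_obs = C(18,9)·C(14,9)/C(32,18); sum pmf over tables with pmf ≤ p_obs
p-value (two-sided) = 0.48959
At α=0.01: p ≥ α → fail to reject H₀

reject H₀: no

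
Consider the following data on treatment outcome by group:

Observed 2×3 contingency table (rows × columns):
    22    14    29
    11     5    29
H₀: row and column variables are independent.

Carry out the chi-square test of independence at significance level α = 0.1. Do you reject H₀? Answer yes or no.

Row totals [65, 45], col totals [33, 19, 58], n=110
χ² = (22−19.50)²/19.50 + (14−11.23)²/11.23 + (29−34.27)²/34.27 + (11−13.50)²/13.50 + (5−7.77)²/7.77 + (29−23.73)²/23.73 = 4.4402
df = 2
p-value (upper-tail) = 0.10860
At α=0.1: p ≥ α → fail to reject H₀

reject H₀: no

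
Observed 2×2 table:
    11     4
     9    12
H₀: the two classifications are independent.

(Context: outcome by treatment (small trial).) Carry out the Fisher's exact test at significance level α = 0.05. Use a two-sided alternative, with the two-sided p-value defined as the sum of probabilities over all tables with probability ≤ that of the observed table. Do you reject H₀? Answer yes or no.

Margins: r₁=15, r₂=21, c₁=20, c₂=16, n=36
p_obs = C(15,11)·C(21,9)/C(36,20); sum pmf over tables with pmf ≤ p_obs
p-value (two-sided) = 0.09585
At α=0.05: p ≥ α → fail to reject H₀

reject H₀: no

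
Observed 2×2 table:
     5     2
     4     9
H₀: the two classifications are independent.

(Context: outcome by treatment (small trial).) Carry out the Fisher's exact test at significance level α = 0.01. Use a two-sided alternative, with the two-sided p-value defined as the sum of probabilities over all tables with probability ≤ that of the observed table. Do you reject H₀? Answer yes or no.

reject H₀: no

Margins: r₁=7, r₂=13, c₁=9, c₂=11, n=20
p_obs = C(7,5)·C(13,4)/C(20,9); sum pmf over tables with pmf ≤ p_obs
p-value (two-sided) = 0.15967
At α=0.01: p ≥ α → fail to reject H₀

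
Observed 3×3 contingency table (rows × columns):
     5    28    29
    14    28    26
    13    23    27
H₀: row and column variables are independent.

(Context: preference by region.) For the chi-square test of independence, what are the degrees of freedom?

df = (r−1)(c−1) = (3−1)·(3−1) = 4

degrees of freedom = 4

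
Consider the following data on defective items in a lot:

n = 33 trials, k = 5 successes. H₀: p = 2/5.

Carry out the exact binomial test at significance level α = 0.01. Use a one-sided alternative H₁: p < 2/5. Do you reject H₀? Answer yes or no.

reject H₀: yes

Exact binomial: n=33, k=5, p₀=2/5=0.4000
P(X≤5) from Σ C(n,i)·p₀^i·(1−p₀)^(n−i)
p-value (one-sided, H₁ less) = 0.00197
At α=0.01: p < α → reject H₀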